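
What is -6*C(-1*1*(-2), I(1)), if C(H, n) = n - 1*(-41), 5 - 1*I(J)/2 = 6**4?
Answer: 15246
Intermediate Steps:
I(J) = -2582 (I(J) = 10 - 2*6**4 = 10 - 2*1296 = 10 - 2592 = -2582)
C(H, n) = 41 + n (C(H, n) = n + 41 = 41 + n)
-6*C(-1*1*(-2), I(1)) = -6*(41 - 2582) = -6*(-2541) = 15246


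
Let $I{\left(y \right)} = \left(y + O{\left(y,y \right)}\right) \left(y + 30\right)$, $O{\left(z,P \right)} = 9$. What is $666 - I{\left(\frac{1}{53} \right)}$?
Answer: $\frac{1110296}{2809} \approx 395.26$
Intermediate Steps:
$I{\left(y \right)} = \left(9 + y\right) \left(30 + y\right)$ ($I{\left(y \right)} = \left(y + 9\right) \left(y + 30\right) = \left(9 + y\right) \left(30 + y\right)$)
$666 - I{\left(\frac{1}{53} \right)} = 666 - \left(270 + \left(\frac{1}{53}\right)^{2} + \frac{39}{53}\right) = 666 - \left(270 + \left(\frac{1}{53}\right)^{2} + 39 \cdot \frac{1}{53}\right) = 666 - \left(270 + \frac{1}{2809} + \frac{39}{53}\right) = 666 - \frac{760498}{2809} = \frac{1110296}{2809}$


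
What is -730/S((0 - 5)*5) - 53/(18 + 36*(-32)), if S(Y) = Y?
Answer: 165829/5670 ≈ 29.247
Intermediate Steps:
-730/S((0 - 5)*5) - 53/(18 + 36*(-32)) = -730*1/(5*(0 - 5)) - 53/(18 + 36*(-32)) = -730/((-5*5)) - 53/(18 - 1152) = -730/(-25) - 53/(-1134) = -730*(-1/25) - 53*(-1/1134) = 146/5 + 53/1134 = 165829/5670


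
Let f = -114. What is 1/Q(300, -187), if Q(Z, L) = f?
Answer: -1/114 ≈ -0.0087719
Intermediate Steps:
Q(Z, L) = -114
1/Q(300, -187) = 1/(-114) = -1/114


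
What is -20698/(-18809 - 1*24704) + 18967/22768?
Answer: 1296563135/990703984 ≈ 1.3087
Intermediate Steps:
-20698/(-18809 - 1*24704) + 18967/22768 = -20698/(-18809 - 24704) + 18967*(1/22768) = -20698/(-43513) + 18967/22768 = -20698*(-1/43513) + 18967/22768 = 20698/43513 + 18967/22768 = 1296563135/990703984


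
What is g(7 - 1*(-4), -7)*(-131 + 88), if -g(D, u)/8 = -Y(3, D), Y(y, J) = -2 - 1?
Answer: 1032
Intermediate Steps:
Y(y, J) = -3
g(D, u) = -24 (g(D, u) = -(-8)*(-3) = -8*3 = -24)
g(7 - 1*(-4), -7)*(-131 + 88) = -24*(-131 + 88) = -24*(-43) = 1032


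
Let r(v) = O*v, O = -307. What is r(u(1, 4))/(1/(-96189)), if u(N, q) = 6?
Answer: 177180138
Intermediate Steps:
r(v) = -307*v
r(u(1, 4))/(1/(-96189)) = (-307*6)/(1/(-96189)) = -1842/(-1/96189) = -1842*(-96189) = 177180138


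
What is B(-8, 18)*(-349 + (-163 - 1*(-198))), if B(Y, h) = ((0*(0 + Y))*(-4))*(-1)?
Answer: 0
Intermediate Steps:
B(Y, h) = 0 (B(Y, h) = ((0*Y)*(-4))*(-1) = (0*(-4))*(-1) = 0*(-1) = 0)
B(-8, 18)*(-349 + (-163 - 1*(-198))) = 0*(-349 + (-163 - 1*(-198))) = 0*(-349 + (-163 + 198)) = 0*(-349 + 35) = 0*(-314) = 0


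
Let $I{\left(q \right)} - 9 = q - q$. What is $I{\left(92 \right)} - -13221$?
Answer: $13230$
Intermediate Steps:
$I{\left(q \right)} = 9$ ($I{\left(q \right)} = 9 + \left(q - q\right) = 9 + 0 = 9$)
$I{\left(92 \right)} - -13221 = 9 - -13221 = 9 + 13221 = 13230$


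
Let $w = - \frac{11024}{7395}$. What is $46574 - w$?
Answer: $\frac{344425754}{7395} \approx 46576.0$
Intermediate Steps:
$w = - \frac{11024}{7395}$ ($w = \left(-11024\right) \frac{1}{7395} = - \frac{11024}{7395} \approx -1.4907$)
$46574 - w = 46574 - - \frac{11024}{7395} = 46574 + \frac{11024}{7395} = \frac{344425754}{7395}$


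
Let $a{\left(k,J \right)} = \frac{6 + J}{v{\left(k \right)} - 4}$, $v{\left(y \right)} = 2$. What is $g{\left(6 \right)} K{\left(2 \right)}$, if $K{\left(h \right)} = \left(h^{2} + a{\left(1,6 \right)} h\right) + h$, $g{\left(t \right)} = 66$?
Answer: $-396$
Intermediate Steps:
$a{\left(k,J \right)} = -3 - \frac{J}{2}$ ($a{\left(k,J \right)} = \frac{6 + J}{2 - 4} = \frac{6 + J}{-2} = \left(6 + J\right) \left(- \frac{1}{2}\right) = -3 - \frac{J}{2}$)
$K{\left(h \right)} = h^{2} - 5 h$ ($K{\left(h \right)} = \left(h^{2} + \left(-3 - 3\right) h\right) + h = \left(h^{2} - 6 h\right) + h = h^{2} - 5 h$)
$g{\left(6 \right)} K{\left(2 \right)} = 66 \cdot 2 \left(-5 + 2\right) = 66 \cdot 2 \left(-3\right) = 66 \left(-6\right) = -396$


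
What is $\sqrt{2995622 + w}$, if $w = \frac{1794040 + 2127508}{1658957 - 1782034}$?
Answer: $\frac{\sqrt{45377043418603642}}{123077} \approx 1730.8$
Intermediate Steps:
$w = - \frac{3921548}{123077}$ ($w = \frac{3921548}{-123077} = 3921548 \left(- \frac{1}{123077}\right) = - \frac{3921548}{123077} \approx -31.863$)
$\sqrt{2995622 + w} = \sqrt{2995622 - \frac{3921548}{123077}} = \sqrt{\frac{368688247346}{123077}} = \frac{\sqrt{45377043418603642}}{123077}$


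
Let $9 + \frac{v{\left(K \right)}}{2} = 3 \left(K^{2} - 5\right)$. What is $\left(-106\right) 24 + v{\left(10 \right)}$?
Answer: $-1992$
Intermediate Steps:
$v{\left(K \right)} = -48 + 6 K^{2}$ ($v{\left(K \right)} = -18 + 2 \cdot 3 \left(K^{2} - 5\right) = -18 + 2 \cdot 3 \left(-5 + K^{2}\right) = -18 + 2 \left(-15 + 3 K^{2}\right) = -18 + \left(-30 + 6 K^{2}\right) = -48 + 6 K^{2}$)
$\left(-106\right) 24 + v{\left(10 \right)} = \left(-106\right) 24 - \left(48 - 6 \cdot 10^{2}\right) = -2544 + \left(-48 + 6 \cdot 100\right) = -2544 + \left(-48 + 600\right) = -2544 + 552 = -1992$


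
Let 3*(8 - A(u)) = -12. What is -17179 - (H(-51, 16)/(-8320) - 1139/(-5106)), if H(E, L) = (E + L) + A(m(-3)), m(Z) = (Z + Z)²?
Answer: -364903248799/21240960 ≈ -17179.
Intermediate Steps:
m(Z) = 4*Z² (m(Z) = (2*Z)² = 4*Z²)
A(u) = 12 (A(u) = 8 - ⅓*(-12) = 8 + 4 = 12)
H(E, L) = 12 + E + L (H(E, L) = (E + L) + 12 = 12 + E + L)
-17179 - (H(-51, 16)/(-8320) - 1139/(-5106)) = -17179 - ((12 - 51 + 16)/(-8320) - 1139/(-5106)) = -17179 - (-23*(-1/8320) - 1139*(-1/5106)) = -17179 - (23/8320 + 1139/5106) = -17179 - 1*4796959/21240960 = -17179 - 4796959/21240960 = -364903248799/21240960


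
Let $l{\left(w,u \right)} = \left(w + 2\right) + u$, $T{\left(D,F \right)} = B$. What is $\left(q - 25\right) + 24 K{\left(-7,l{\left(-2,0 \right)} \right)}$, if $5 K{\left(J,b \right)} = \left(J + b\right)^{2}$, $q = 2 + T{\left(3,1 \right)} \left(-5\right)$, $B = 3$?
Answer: $\frac{986}{5} \approx 197.2$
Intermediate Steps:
$T{\left(D,F \right)} = 3$
$l{\left(w,u \right)} = 2 + u + w$ ($l{\left(w,u \right)} = \left(2 + w\right) + u = 2 + u + w$)
$q = -13$ ($q = 2 + 3 \left(-5\right) = 2 - 15 = -13$)
$K{\left(J,b \right)} = \frac{\left(J + b\right)^{2}}{5}$
$\left(q - 25\right) + 24 K{\left(-7,l{\left(-2,0 \right)} \right)} = \left(-13 - 25\right) + 24 \frac{\left(-7 + \left(2 + 0 - 2\right)\right)^{2}}{5} = \left(-13 - 25\right) + 24 \frac{\left(-7 + 0\right)^{2}}{5} = -38 + 24 \frac{\left(-7\right)^{2}}{5} = -38 + 24 \cdot \frac{1}{5} \cdot 49 = -38 + 24 \cdot \frac{49}{5} = -38 + \frac{1176}{5} = \frac{986}{5}$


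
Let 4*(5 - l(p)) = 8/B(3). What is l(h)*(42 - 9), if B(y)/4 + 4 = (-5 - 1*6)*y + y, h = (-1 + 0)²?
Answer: 11253/68 ≈ 165.49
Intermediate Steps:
h = 1 (h = (-1)² = 1)
B(y) = -16 - 40*y (B(y) = -16 + 4*((-5 - 1*6)*y + y) = -16 + 4*((-5 - 6)*y + y) = -16 + 4*(-11*y + y) = -16 + 4*(-10*y) = -16 - 40*y)
l(p) = 341/68 (l(p) = 5 - 2/(-16 - 40*3) = 5 - 2/(-16 - 120) = 5 - 2/(-136) = 5 - 2*(-1)/136 = 5 - ¼*(-1/17) = 5 + 1/68 = 341/68)
l(h)*(42 - 9) = 341*(42 - 9)/68 = (341/68)*33 = 11253/68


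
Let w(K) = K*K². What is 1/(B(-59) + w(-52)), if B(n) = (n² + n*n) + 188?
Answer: -1/133458 ≈ -7.4930e-6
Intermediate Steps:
w(K) = K³
B(n) = 188 + 2*n² (B(n) = (n² + n²) + 188 = 2*n² + 188 = 188 + 2*n²)
1/(B(-59) + w(-52)) = 1/((188 + 2*(-59)²) + (-52)³) = 1/((188 + 2*3481) - 140608) = 1/((188 + 6962) - 140608) = 1/(7150 - 140608) = 1/(-133458) = -1/133458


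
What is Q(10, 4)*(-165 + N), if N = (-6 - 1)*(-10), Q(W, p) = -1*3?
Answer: 285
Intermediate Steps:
Q(W, p) = -3
N = 70 (N = -7*(-10) = 70)
Q(10, 4)*(-165 + N) = -3*(-165 + 70) = -3*(-95) = 285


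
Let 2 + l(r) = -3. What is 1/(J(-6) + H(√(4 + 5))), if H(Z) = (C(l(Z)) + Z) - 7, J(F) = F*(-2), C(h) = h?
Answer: ⅓ ≈ 0.33333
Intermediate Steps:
l(r) = -5 (l(r) = -2 - 3 = -5)
J(F) = -2*F
H(Z) = -12 + Z (H(Z) = (-5 + Z) - 7 = -12 + Z)
1/(J(-6) + H(√(4 + 5))) = 1/(-2*(-6) + (-12 + √(4 + 5))) = 1/(12 + (-12 + √9)) = 1/(12 + (-12 + 3)) = 1/(12 - 9) = 1/3 = ⅓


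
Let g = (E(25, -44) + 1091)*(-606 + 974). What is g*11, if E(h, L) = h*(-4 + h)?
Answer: 6541568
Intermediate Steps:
g = 594688 (g = (25*(-4 + 25) + 1091)*(-606 + 974) = (25*21 + 1091)*368 = (525 + 1091)*368 = 1616*368 = 594688)
g*11 = 594688*11 = 6541568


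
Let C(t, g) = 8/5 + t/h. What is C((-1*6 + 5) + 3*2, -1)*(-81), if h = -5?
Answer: -243/5 ≈ -48.600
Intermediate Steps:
C(t, g) = 8/5 - t/5 (C(t, g) = 8/5 + t/(-5) = 8*(⅕) + t*(-⅕) = 8/5 - t/5)
C((-1*6 + 5) + 3*2, -1)*(-81) = (8/5 - ((-1*6 + 5) + 3*2)/5)*(-81) = (8/5 - ((-6 + 5) + 6)/5)*(-81) = (8/5 - (-1 + 6)/5)*(-81) = (8/5 - ⅕*5)*(-81) = (8/5 - 1)*(-81) = (⅗)*(-81) = -243/5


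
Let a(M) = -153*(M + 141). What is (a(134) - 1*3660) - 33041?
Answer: -78776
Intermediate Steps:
a(M) = -21573 - 153*M (a(M) = -153*(141 + M) = -21573 - 153*M)
(a(134) - 1*3660) - 33041 = ((-21573 - 153*134) - 1*3660) - 33041 = ((-21573 - 20502) - 3660) - 33041 = (-42075 - 3660) - 33041 = -45735 - 33041 = -78776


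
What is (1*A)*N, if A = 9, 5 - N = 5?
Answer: 0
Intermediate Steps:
N = 0 (N = 5 - 1*5 = 5 - 5 = 0)
(1*A)*N = (1*9)*0 = 9*0 = 0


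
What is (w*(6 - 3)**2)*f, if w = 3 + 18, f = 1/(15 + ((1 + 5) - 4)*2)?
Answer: 189/19 ≈ 9.9474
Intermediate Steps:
f = 1/19 (f = 1/(15 + (6 - 4)*2) = 1/(15 + 2*2) = 1/(15 + 4) = 1/19 ≈ 0.052632)
w = 21
(w*(6 - 3)**2)*f = (21*(6 - 3)**2)*(1/19) = (21*3**2)*(1/19) = (21*9)*(1/19) = 189*(1/19) = 189/19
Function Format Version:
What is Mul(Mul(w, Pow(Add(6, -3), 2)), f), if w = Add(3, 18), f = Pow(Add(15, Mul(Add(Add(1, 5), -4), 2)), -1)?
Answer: Rational(189, 19) ≈ 9.9474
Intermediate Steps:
f = Rational(1, 19) (f = Pow(Add(15, Mul(Add(6, -4), 2)), -1) = Pow(Add(15, Mul(2, 2)), -1) = Pow(Add(15, 4), -1) = Pow(19, -1) = Rational(1, 19) ≈ 0.052632)
w = 21
Mul(Mul(w, Pow(Add(6, -3), 2)), f) = Mul(Mul(21, Pow(Add(6, -3), 2)), Rational(1, 19)) = Mul(Mul(21, Pow(3, 2)), Rational(1, 19)) = Mul(Mul(21, 9), Rational(1, 19)) = Mul(189, Rational(1, 19)) = Rational(189, 19)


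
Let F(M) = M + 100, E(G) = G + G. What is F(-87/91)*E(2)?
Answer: 36052/91 ≈ 396.18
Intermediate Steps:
E(G) = 2*G
F(M) = 100 + M
F(-87/91)*E(2) = (100 - 87/91)*(2*2) = (100 - 87*1/91)*4 = (100 - 87/91)*4 = (9013/91)*4 = 36052/91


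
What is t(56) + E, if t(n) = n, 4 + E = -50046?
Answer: -49994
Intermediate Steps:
E = -50050 (E = -4 - 50046 = -50050)
t(56) + E = 56 - 50050 = -49994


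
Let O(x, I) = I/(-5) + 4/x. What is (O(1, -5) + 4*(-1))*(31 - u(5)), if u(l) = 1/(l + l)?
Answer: 309/10 ≈ 30.900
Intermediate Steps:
u(l) = 1/(2*l)
O(x, I) = 4/x - I/5 (O(x, I) = I*(-1/5) + 4/x = -I/5 + 4/x = 4/x - I/5)
(O(1, -5) + 4*(-1))*(31 - u(5)) = ((4/1 - 1/5*(-5)) + 4*(-1))*(31 - 1/(2*5)) = ((4*1 + 1) - 4)*(31 - 1/(2*5)) = ((4 + 1) - 4)*(31 - 1*1/10) = (5 - 4)*(31 - 1/10) = 1*(309/10) = 309/10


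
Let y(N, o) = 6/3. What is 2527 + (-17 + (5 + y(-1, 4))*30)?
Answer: 2720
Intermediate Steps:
y(N, o) = 2 (y(N, o) = 6*(1/3) = 2)
2527 + (-17 + (5 + y(-1, 4))*30) = 2527 + (-17 + (5 + 2)*30) = 2527 + (-17 + 7*30) = 2527 + (-17 + 210) = 2527 + 193 = 2720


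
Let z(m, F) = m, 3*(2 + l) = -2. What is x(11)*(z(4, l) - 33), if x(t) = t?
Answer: -319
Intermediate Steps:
l = -8/3 (l = -2 + (⅓)*(-2) = -2 - ⅔ = -8/3 ≈ -2.6667)
x(11)*(z(4, l) - 33) = 11*(4 - 33) = 11*(-29) = -319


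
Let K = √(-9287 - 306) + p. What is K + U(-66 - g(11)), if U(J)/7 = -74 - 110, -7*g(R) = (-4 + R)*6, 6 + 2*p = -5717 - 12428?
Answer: -20727/2 + I*√9593 ≈ -10364.0 + 97.944*I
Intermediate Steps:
p = -18151/2 (p = -3 + (-5717 - 12428)/2 = -3 + (½)*(-18145) = -3 - 18145/2 = -18151/2 ≈ -9075.5)
g(R) = 24/7 - 6*R/7 (g(R) = -(-4 + R)*6/7 = -(-24 + 6*R)/7 = 24/7 - 6*R/7)
U(J) = -1288 (U(J) = 7*(-74 - 110) = 7*(-184) = -1288)
K = -18151/2 + I*√9593 (K = √(-9287 - 306) - 18151/2 = √(-9593) - 18151/2 = I*√9593 - 18151/2 = -18151/2 + I*√9593 ≈ -9075.5 + 97.944*I)
K + U(-66 - g(11)) = (-18151/2 + I*√9593) - 1288 = -20727/2 + I*√9593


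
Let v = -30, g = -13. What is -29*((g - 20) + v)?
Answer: 1827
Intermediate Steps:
-29*((g - 20) + v) = -29*((-13 - 20) - 30) = -29*(-33 - 30) = -29*(-63) = 1827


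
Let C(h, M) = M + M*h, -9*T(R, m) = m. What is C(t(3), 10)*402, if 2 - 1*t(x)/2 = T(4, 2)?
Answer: 65660/3 ≈ 21887.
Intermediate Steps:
T(R, m) = -m/9
t(x) = 40/9 (t(x) = 4 - (-2)*2/9 = 4 - 2*(-2/9) = 4 + 4/9 = 40/9)
C(t(3), 10)*402 = (10*(1 + 40/9))*402 = (10*(49/9))*402 = (490/9)*402 = 65660/3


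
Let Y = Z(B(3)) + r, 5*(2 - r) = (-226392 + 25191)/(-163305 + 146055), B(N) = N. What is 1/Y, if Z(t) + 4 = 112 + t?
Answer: 28750/3181683 ≈ 0.0090361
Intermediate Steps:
r = -9567/28750 (r = 2 - (-226392 + 25191)/(5*(-163305 + 146055)) = 2 - (-201201)/(5*(-17250)) = 2 - (-201201)*(-1)/(5*17250) = 2 - ⅕*67067/5750 = 2 - 67067/28750 = -9567/28750 ≈ -0.33277)
Z(t) = 108 + t (Z(t) = -4 + (112 + t) = 108 + t)
Y = 3181683/28750 (Y = (108 + 3) - 9567/28750 = 111 - 9567/28750 = 3181683/28750 ≈ 110.67)
1/Y = 1/(3181683/28750) = 28750/3181683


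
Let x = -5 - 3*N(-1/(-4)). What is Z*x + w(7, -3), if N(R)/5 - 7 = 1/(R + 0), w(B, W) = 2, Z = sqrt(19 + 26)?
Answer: 2 - 510*sqrt(5) ≈ -1138.4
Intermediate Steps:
Z = 3*sqrt(5) (Z = sqrt(45) = 3*sqrt(5) ≈ 6.7082)
N(R) = 35 + 5/R (N(R) = 35 + 5/(R + 0) = 35 + 5/R)
x = -170 (x = -5 - 3*(35 + 5/((-1/(-4)))) = -5 - 3*(35 + 5/((-1*(-1/4)))) = -5 - 3*(35 + 5/(1/4)) = -5 - 3*(35 + 5*4) = -5 - 3*(35 + 20) = -5 - 3*55 = -5 - 165 = -170)
Z*x + w(7, -3) = (3*sqrt(5))*(-170) + 2 = -510*sqrt(5) + 2 = 2 - 510*sqrt(5)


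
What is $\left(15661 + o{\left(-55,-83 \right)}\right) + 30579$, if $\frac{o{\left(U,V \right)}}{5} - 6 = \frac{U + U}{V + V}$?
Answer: $\frac{3840685}{83} \approx 46273.0$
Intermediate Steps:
$o{\left(U,V \right)} = 30 + \frac{5 U}{V}$ ($o{\left(U,V \right)} = 30 + 5 \frac{U + U}{V + V} = 30 + 5 \frac{2 U}{2 V} = 30 + 5 \cdot 2 U \frac{1}{2 V} = 30 + 5 \frac{U}{V} = 30 + \frac{5 U}{V}$)
$\left(15661 + o{\left(-55,-83 \right)}\right) + 30579 = \left(15661 + \left(30 + 5 \left(-55\right) \frac{1}{-83}\right)\right) + 30579 = \left(15661 + \left(30 + 5 \left(-55\right) \left(- \frac{1}{83}\right)\right)\right) + 30579 = \left(15661 + \left(30 + \frac{275}{83}\right)\right) + 30579 = \left(15661 + \frac{2765}{83}\right) + 30579 = \frac{1302628}{83} + 30579 = \frac{3840685}{83}$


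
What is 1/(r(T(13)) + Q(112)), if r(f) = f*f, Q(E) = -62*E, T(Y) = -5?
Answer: -1/6919 ≈ -0.00014453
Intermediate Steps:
r(f) = f**2
1/(r(T(13)) + Q(112)) = 1/((-5)**2 - 62*112) = 1/(25 - 6944) = 1/(-6919) = -1/6919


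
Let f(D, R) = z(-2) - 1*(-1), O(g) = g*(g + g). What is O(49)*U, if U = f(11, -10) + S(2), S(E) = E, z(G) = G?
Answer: 4802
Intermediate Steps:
O(g) = 2*g**2 (O(g) = g*(2*g) = 2*g**2)
f(D, R) = -1 (f(D, R) = -2 - 1*(-1) = -2 + 1 = -1)
U = 1 (U = -1 + 2 = 1)
O(49)*U = (2*49**2)*1 = (2*2401)*1 = 4802*1 = 4802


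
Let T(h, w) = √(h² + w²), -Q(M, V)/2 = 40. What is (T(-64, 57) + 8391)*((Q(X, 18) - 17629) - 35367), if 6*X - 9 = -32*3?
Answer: -445360716 - 53076*√7345 ≈ -4.4991e+8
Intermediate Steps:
X = -29/2 (X = 3/2 + (-32*3)/6 = 3/2 + (⅙)*(-96) = 3/2 - 16 = -29/2 ≈ -14.500)
Q(M, V) = -80 (Q(M, V) = -2*40 = -80)
(T(-64, 57) + 8391)*((Q(X, 18) - 17629) - 35367) = (√((-64)² + 57²) + 8391)*((-80 - 17629) - 35367) = (√(4096 + 3249) + 8391)*(-17709 - 35367) = (√7345 + 8391)*(-53076) = (8391 + √7345)*(-53076) = -445360716 - 53076*√7345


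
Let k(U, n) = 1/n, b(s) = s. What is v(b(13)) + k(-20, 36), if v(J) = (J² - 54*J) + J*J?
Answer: -13103/36 ≈ -363.97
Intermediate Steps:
v(J) = -54*J + 2*J² (v(J) = (J² - 54*J) + J² = -54*J + 2*J²)
v(b(13)) + k(-20, 36) = 2*13*(-27 + 13) + 1/36 = 2*13*(-14) + 1/36 = -364 + 1/36 = -13103/36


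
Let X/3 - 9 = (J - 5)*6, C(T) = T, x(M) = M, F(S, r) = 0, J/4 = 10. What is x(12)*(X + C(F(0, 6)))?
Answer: 7884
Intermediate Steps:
J = 40 (J = 4*10 = 40)
X = 657 (X = 27 + 3*((40 - 5)*6) = 27 + 3*(35*6) = 27 + 3*210 = 27 + 630 = 657)
x(12)*(X + C(F(0, 6))) = 12*(657 + 0) = 12*657 = 7884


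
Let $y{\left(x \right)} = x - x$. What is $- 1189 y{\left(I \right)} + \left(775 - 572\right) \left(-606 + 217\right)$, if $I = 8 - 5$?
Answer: $-78967$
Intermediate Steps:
$I = 3$ ($I = 8 - 5 = 3$)
$y{\left(x \right)} = 0$
$- 1189 y{\left(I \right)} + \left(775 - 572\right) \left(-606 + 217\right) = \left(-1189\right) 0 + \left(775 - 572\right) \left(-606 + 217\right) = 0 + 203 \left(-389\right) = 0 - 78967 = -78967$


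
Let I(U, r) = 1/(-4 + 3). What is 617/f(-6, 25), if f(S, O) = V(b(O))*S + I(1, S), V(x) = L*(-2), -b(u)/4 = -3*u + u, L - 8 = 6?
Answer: 617/167 ≈ 3.6946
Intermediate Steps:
L = 14 (L = 8 + 6 = 14)
b(u) = 8*u (b(u) = -4*(-3*u + u) = -(-8)*u = 8*u)
I(U, r) = -1 (I(U, r) = 1/(-1) = -1)
V(x) = -28 (V(x) = 14*(-2) = -28)
f(S, O) = -1 - 28*S (f(S, O) = -28*S - 1 = -1 - 28*S)
617/f(-6, 25) = 617/(-1 - 28*(-6)) = 617/(-1 + 168) = 617/167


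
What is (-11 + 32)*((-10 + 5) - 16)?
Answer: -441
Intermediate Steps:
(-11 + 32)*((-10 + 5) - 16) = 21*(-5 - 16) = 21*(-21) = -441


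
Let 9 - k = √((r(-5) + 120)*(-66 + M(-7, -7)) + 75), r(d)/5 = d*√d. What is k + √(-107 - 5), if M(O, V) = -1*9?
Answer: 9 - 5*√(-357 + 75*I*√5) + 4*I*√7 ≈ -12.63 - 86.334*I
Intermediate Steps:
r(d) = 5*d^(3/2) (r(d) = 5*(d*√d) = 5*d^(3/2))
M(O, V) = -9
k = 9 - √(-8925 + 1875*I*√5) (k = 9 - √((5*(-5)^(3/2) + 120)*(-66 - 9) + 75) = 9 - √((5*(-5*I*√5) + 120)*(-75) + 75) = 9 - √((-25*I*√5 + 120)*(-75) + 75) = 9 - √((120 - 25*I*√5)*(-75) + 75) = 9 - √((-9000 + 1875*I*√5) + 75) = 9 - √(-8925 + 1875*I*√5) ≈ -12.63 - 96.917*I)
k + √(-107 - 5) = (9 - 5*√(-357 + 75*I*√5)) + √(-107 - 5) = (9 - 5*√(-357 + 75*I*√5)) + √(-112) = (9 - 5*√(-357 + 75*I*√5)) + 4*I*√7 = 9 - 5*√(-357 + 75*I*√5) + 4*I*√7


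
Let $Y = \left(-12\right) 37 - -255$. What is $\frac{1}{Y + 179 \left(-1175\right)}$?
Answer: $- \frac{1}{210514} \approx -4.7503 \cdot 10^{-6}$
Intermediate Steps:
$Y = -189$ ($Y = -444 + 255 = -189$)
$\frac{1}{Y + 179 \left(-1175\right)} = \frac{1}{-189 + 179 \left(-1175\right)} = \frac{1}{-189 - 210325} = \frac{1}{-210514} = - \frac{1}{210514}$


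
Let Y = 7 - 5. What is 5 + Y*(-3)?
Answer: -1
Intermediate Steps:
Y = 2
5 + Y*(-3) = 5 + 2*(-3) = 5 - 6 = -1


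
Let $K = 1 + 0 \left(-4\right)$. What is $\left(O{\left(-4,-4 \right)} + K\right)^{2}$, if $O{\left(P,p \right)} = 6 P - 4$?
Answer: $729$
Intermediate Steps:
$O{\left(P,p \right)} = -4 + 6 P$
$K = 1$ ($K = 1 + 0 = 1$)
$\left(O{\left(-4,-4 \right)} + K\right)^{2} = \left(\left(-4 + 6 \left(-4\right)\right) + 1\right)^{2} = \left(\left(-4 - 24\right) + 1\right)^{2} = \left(-28 + 1\right)^{2} = \left(-27\right)^{2} = 729$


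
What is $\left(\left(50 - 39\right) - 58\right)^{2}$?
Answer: $2209$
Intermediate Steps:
$\left(\left(50 - 39\right) - 58\right)^{2} = \left(11 - 58\right)^{2} = \left(-47\right)^{2} = 2209$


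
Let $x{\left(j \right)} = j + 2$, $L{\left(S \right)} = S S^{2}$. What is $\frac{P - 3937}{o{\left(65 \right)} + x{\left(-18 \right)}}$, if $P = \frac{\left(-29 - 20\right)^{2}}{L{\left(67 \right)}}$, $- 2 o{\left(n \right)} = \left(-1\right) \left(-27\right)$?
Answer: $\frac{2368203060}{17745017} \approx 133.46$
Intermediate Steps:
$o{\left(n \right)} = - \frac{27}{2}$ ($o{\left(n \right)} = - \frac{\left(-1\right) \left(-27\right)}{2} = \left(- \frac{1}{2}\right) 27 = - \frac{27}{2}$)
$L{\left(S \right)} = S^{3}$
$x{\left(j \right)} = 2 + j$
$P = \frac{2401}{300763}$ ($P = \frac{\left(-29 - 20\right)^{2}}{67^{3}} = \frac{\left(-49\right)^{2}}{300763} = 2401 \cdot \frac{1}{300763} = \frac{2401}{300763} \approx 0.007983$)
$\frac{P - 3937}{o{\left(65 \right)} + x{\left(-18 \right)}} = \frac{\frac{2401}{300763} - 3937}{- \frac{27}{2} + \left(2 - 18\right)} = - \frac{1184101530}{300763 \left(- \frac{27}{2} - 16\right)} = - \frac{1184101530}{300763 \left(- \frac{59}{2}\right)} = \left(- \frac{1184101530}{300763}\right) \left(- \frac{2}{59}\right) = \frac{2368203060}{17745017}$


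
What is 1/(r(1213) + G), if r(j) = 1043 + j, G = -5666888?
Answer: -1/5664632 ≈ -1.7653e-7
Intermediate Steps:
1/(r(1213) + G) = 1/((1043 + 1213) - 5666888) = 1/(2256 - 5666888) = 1/(-5664632) = -1/5664632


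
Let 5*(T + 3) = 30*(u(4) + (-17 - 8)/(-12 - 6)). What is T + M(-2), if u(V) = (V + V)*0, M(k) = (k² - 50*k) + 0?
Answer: 328/3 ≈ 109.33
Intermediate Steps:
M(k) = k² - 50*k
u(V) = 0 (u(V) = (2*V)*0 = 0)
T = 16/3 (T = -3 + (30*(0 + (-17 - 8)/(-12 - 6)))/5 = -3 + (30*(0 - 25/(-18)))/5 = -3 + (30*(0 - 25*(-1/18)))/5 = -3 + (30*(0 + 25/18))/5 = -3 + (30*(25/18))/5 = -3 + (⅕)*(125/3) = -3 + 25/3 = 16/3 ≈ 5.3333)
T + M(-2) = 16/3 - 2*(-50 - 2) = 16/3 - 2*(-52) = 16/3 + 104 = 328/3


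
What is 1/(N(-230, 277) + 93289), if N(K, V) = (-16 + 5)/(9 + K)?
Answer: 221/20616880 ≈ 1.0719e-5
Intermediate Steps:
N(K, V) = -11/(9 + K)
1/(N(-230, 277) + 93289) = 1/(-11/(9 - 230) + 93289) = 1/(-11/(-221) + 93289) = 1/(-11*(-1/221) + 93289) = 1/(11/221 + 93289) = 1/(20616880/221) = 221/20616880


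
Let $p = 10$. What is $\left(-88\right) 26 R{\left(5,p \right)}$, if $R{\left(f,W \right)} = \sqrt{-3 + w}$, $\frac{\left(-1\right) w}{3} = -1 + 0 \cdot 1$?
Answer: $0$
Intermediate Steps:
$w = 3$ ($w = - 3 \left(-1 + 0 \cdot 1\right) = - 3 \left(-1 + 0\right) = \left(-3\right) \left(-1\right) = 3$)
$R{\left(f,W \right)} = 0$ ($R{\left(f,W \right)} = \sqrt{-3 + 3} = \sqrt{0} = 0$)
$\left(-88\right) 26 R{\left(5,p \right)} = \left(-88\right) 26 \cdot 0 = \left(-2288\right) 0 = 0$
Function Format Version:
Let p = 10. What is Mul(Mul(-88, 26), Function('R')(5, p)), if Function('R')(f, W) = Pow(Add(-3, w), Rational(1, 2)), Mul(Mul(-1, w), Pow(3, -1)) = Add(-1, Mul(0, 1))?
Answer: 0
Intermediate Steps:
w = 3 (w = Mul(-3, Add(-1, Mul(0, 1))) = Mul(-3, Add(-1, 0)) = Mul(-3, -1) = 3)
Function('R')(f, W) = 0 (Function('R')(f, W) = Pow(Add(-3, 3), Rational(1, 2)) = Pow(0, Rational(1, 2)) = 0)
Mul(Mul(-88, 26), Function('R')(5, p)) = Mul(Mul(-88, 26), 0) = Mul(-2288, 0) = 0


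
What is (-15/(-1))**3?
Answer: 3375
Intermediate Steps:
(-15/(-1))**3 = (-15*(-1))**3 = 15**3 = 3375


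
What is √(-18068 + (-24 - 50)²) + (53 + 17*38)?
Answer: 699 + 4*I*√787 ≈ 699.0 + 112.21*I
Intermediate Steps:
√(-18068 + (-24 - 50)²) + (53 + 17*38) = √(-18068 + (-74)²) + (53 + 646) = √(-18068 + 5476) + 699 = √(-12592) + 699 = 4*I*√787 + 699 = 699 + 4*I*√787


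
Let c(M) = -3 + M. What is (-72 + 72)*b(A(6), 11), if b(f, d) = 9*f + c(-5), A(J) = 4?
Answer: 0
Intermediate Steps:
b(f, d) = -8 + 9*f (b(f, d) = 9*f + (-3 - 5) = 9*f - 8 = -8 + 9*f)
(-72 + 72)*b(A(6), 11) = (-72 + 72)*(-8 + 9*4) = 0*(-8 + 36) = 0*28 = 0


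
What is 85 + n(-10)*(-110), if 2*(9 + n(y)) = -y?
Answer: 525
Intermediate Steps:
n(y) = -9 - y/2 (n(y) = -9 + (-y)/2 = -9 - y/2)
85 + n(-10)*(-110) = 85 + (-9 - 1/2*(-10))*(-110) = 85 + (-9 + 5)*(-110) = 85 - 4*(-110) = 85 + 440 = 525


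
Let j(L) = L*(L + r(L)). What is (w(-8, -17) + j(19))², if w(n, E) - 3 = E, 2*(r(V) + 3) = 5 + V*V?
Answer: 14190289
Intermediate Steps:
r(V) = -½ + V²/2 (r(V) = -3 + (5 + V*V)/2 = -3 + (5 + V²)/2 = -3 + (5/2 + V²/2) = -½ + V²/2)
j(L) = L*(-½ + L + L²/2) (j(L) = L*(L + (-½ + L²/2)) = L*(-½ + L + L²/2))
w(n, E) = 3 + E
(w(-8, -17) + j(19))² = ((3 - 17) + (½)*19*(-1 + 19² + 2*19))² = (-14 + (½)*19*(-1 + 361 + 38))² = (-14 + (½)*19*398)² = (-14 + 3781)² = 3767² = 14190289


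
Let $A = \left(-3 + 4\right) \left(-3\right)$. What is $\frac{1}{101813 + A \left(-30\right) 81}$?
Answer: $\frac{1}{109103} \approx 9.1657 \cdot 10^{-6}$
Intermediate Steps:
$A = -3$ ($A = 1 \left(-3\right) = -3$)
$\frac{1}{101813 + A \left(-30\right) 81} = \frac{1}{101813 + \left(-3\right) \left(-30\right) 81} = \frac{1}{101813 + 90 \cdot 81} = \frac{1}{101813 + 7290} = \frac{1}{109103}$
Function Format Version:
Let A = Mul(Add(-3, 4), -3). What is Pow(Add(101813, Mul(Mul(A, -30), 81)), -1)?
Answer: Rational(1, 109103) ≈ 9.1657e-6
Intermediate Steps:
A = -3 (A = Mul(1, -3) = -3)
Pow(Add(101813, Mul(Mul(A, -30), 81)), -1) = Pow(Add(101813, Mul(Mul(-3, -30), 81)), -1) = Pow(Add(101813, Mul(90, 81)), -1) = Pow(Add(101813, 7290), -1) = Pow(109103, -1) = Rational(1, 109103)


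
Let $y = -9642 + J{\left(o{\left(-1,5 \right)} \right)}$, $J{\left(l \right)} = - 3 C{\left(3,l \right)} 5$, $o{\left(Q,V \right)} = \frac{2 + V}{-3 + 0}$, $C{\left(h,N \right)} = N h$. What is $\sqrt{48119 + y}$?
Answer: $\sqrt{38582} \approx 196.42$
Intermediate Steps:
$o{\left(Q,V \right)} = - \frac{2}{3} - \frac{V}{3}$ ($o{\left(Q,V \right)} = \frac{2 + V}{-3} = \left(2 + V\right) \left(- \frac{1}{3}\right) = - \frac{2}{3} - \frac{V}{3}$)
$J{\left(l \right)} = - 45 l$ ($J{\left(l \right)} = - 3 l 3 \cdot 5 = - 3 \cdot 3 l 5 = - 9 l 5 = - 45 l$)
$y = -9537$ ($y = -9642 - 45 \left(- \frac{2}{3} - \frac{5}{3}\right) = -9642 - -105 = -9642 + 105 = -9537$)
$\sqrt{48119 + y} = \sqrt{48119 - 9537} = \sqrt{38582}$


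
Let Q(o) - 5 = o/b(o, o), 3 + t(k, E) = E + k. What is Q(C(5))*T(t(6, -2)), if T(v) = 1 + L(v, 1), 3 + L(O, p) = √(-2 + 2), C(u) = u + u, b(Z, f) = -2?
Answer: 0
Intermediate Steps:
C(u) = 2*u
L(O, p) = -3 (L(O, p) = -3 + √(-2 + 2) = -3 + √0 = -3 + 0 = -3)
t(k, E) = -3 + E + k (t(k, E) = -3 + (E + k) = -3 + E + k)
T(v) = -2 (T(v) = 1 - 3 = -2)
Q(o) = 5 - o/2 (Q(o) = 5 + o/(-2) = 5 + o*(-½) = 5 - o/2)
Q(C(5))*T(t(6, -2)) = (5 - 5)*(-2) = 0*(-2) = 0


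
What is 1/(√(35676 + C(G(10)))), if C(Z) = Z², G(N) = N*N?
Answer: √11419/22838 ≈ 0.0046790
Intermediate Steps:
G(N) = N²
1/(√(35676 + C(G(10)))) = 1/(√(35676 + (10²)²)) = 1/(√(35676 + 100²)) = 1/(√(35676 + 10000)) = 1/(√45676) = 1/(2*√11419) = √11419/22838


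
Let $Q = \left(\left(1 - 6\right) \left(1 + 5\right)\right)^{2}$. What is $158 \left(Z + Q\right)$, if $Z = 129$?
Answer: $162582$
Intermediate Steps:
$Q = 900$ ($Q = \left(\left(-5\right) 6\right)^{2} = \left(-30\right)^{2} = 900$)
$158 \left(Z + Q\right) = 158 \left(129 + 900\right) = 158 \cdot 1029 = 162582$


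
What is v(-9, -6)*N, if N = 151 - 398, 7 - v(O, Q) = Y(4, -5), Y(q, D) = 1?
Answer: -1482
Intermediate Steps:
v(O, Q) = 6 (v(O, Q) = 7 - 1*1 = 7 - 1 = 6)
N = -247
v(-9, -6)*N = 6*(-247) = -1482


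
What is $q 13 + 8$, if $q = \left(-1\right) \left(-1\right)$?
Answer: $21$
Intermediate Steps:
$q = 1$
$q 13 + 8 = 1 \cdot 13 + 8 = 13 + 8 = 21$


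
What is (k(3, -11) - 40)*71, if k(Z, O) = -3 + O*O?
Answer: 5538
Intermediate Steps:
k(Z, O) = -3 + O²
(k(3, -11) - 40)*71 = ((-3 + (-11)²) - 40)*71 = ((-3 + 121) - 40)*71 = (118 - 40)*71 = 78*71 = 5538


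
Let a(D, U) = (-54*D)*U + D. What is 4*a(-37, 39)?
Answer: 311540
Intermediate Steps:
a(D, U) = D - 54*D*U (a(D, U) = -54*D*U + D = D - 54*D*U)
4*a(-37, 39) = 4*(-37*(1 - 54*39)) = 4*(-37*(1 - 2106)) = 4*(-37*(-2105)) = 4*77885 = 311540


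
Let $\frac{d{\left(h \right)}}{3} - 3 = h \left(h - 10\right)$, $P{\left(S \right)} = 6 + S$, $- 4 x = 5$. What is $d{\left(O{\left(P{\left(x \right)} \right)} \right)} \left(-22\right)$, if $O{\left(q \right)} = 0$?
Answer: $-198$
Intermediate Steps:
$x = - \frac{5}{4}$ ($x = \left(- \frac{1}{4}\right) 5 = - \frac{5}{4} \approx -1.25$)
$d{\left(h \right)} = 9 + 3 h \left(-10 + h\right)$ ($d{\left(h \right)} = 9 + 3 h \left(h - 10\right) = 9 + 3 h \left(-10 + h\right)$)
$d{\left(O{\left(P{\left(x \right)} \right)} \right)} \left(-22\right) = \left(9 - 0 + 3 \cdot 0^{2}\right) \left(-22\right) = \left(9 + 0 + 3 \cdot 0\right) \left(-22\right) = \left(9 + 0 + 0\right) \left(-22\right) = 9 \left(-22\right) = -198$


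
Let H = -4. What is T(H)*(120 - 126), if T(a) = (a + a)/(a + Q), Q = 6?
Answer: 24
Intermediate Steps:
T(a) = 2*a/(6 + a) (T(a) = (a + a)/(a + 6) = (2*a)/(6 + a) = 2*a/(6 + a))
T(H)*(120 - 126) = (2*(-4)/(6 - 4))*(120 - 126) = (2*(-4)/2)*(-6) = (2*(-4)*(½))*(-6) = -4*(-6) = 24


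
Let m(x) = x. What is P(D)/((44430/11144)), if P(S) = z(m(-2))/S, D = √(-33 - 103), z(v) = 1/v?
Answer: 1393*I*√34/755310 ≈ 0.010754*I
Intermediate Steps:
D = 2*I*√34 (D = √(-136) = 2*I*√34 ≈ 11.662*I)
P(S) = -1/(2*S) (P(S) = 1/((-2)*S) = -1/(2*S))
P(D)/((44430/11144)) = (-(-I*√34/68)/2)/((44430/11144)) = (-(-1)*I*√34/136)/((44430*(1/11144))) = (I*√34/136)/(22215/5572) = (I*√34/136)*(5572/22215) = 1393*I*√34/755310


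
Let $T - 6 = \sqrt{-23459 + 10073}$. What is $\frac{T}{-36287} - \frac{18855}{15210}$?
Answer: $- \frac{15206281}{12265006} - \frac{i \sqrt{13386}}{36287} \approx -1.2398 - 0.0031884 i$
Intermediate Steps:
$T = 6 + i \sqrt{13386}$ ($T = 6 + \sqrt{-23459 + 10073} = 6 + \sqrt{-13386} = 6 + i \sqrt{13386} \approx 6.0 + 115.7 i$)
$\frac{T}{-36287} - \frac{18855}{15210} = \frac{6 + i \sqrt{13386}}{-36287} - \frac{18855}{15210} = \left(6 + i \sqrt{13386}\right) \left(- \frac{1}{36287}\right) - \frac{419}{338} = \left(- \frac{6}{36287} - \frac{i \sqrt{13386}}{36287}\right) - \frac{419}{338} = - \frac{15206281}{12265006} - \frac{i \sqrt{13386}}{36287}$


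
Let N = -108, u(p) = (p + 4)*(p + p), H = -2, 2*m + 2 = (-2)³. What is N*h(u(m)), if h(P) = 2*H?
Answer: 432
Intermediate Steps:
m = -5 (m = -1 + (½)*(-2)³ = -1 + (½)*(-8) = -1 - 4 = -5)
u(p) = 2*p*(4 + p) (u(p) = (4 + p)*(2*p) = 2*p*(4 + p))
h(P) = -4 (h(P) = 2*(-2) = -4)
N*h(u(m)) = -108*(-4) = 432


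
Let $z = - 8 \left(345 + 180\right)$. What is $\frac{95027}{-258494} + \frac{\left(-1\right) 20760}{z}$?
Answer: $\frac{41393517}{9047290} \approx 4.5752$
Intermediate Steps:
$z = -4200$ ($z = \left(-8\right) 525 = -4200$)
$\frac{95027}{-258494} + \frac{\left(-1\right) 20760}{z} = \frac{95027}{-258494} + \frac{\left(-1\right) 20760}{-4200} = 95027 \left(- \frac{1}{258494}\right) - - \frac{173}{35} = - \frac{95027}{258494} + \frac{173}{35} = \frac{41393517}{9047290}$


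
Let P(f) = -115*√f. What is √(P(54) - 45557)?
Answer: √(-45557 - 345*√6) ≈ 215.41*I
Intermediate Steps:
√(P(54) - 45557) = √(-345*√6 - 45557) = √(-45557 - 345*√6)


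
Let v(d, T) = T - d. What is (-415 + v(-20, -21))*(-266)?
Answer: 110656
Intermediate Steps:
(-415 + v(-20, -21))*(-266) = (-415 + (-21 - 1*(-20)))*(-266) = (-415 + (-21 + 20))*(-266) = (-415 - 1)*(-266) = -416*(-266) = 110656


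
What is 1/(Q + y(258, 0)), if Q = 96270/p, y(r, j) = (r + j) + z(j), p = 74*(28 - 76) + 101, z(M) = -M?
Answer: 3451/794088 ≈ 0.0043459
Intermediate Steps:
p = -3451 (p = 74*(-48) + 101 = -3552 + 101 = -3451)
y(r, j) = r (y(r, j) = (r + j) - j = (j + r) - j = r)
Q = -96270/3451 (Q = 96270/(-3451) = 96270*(-1/3451) = -96270/3451 ≈ -27.896)
1/(Q + y(258, 0)) = 1/(-96270/3451 + 258) = 1/(794088/3451) = 3451/794088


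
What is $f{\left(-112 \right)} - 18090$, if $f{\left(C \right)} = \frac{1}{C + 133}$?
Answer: $- \frac{379889}{21} \approx -18090.0$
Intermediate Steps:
$f{\left(C \right)} = \frac{1}{133 + C}$
$f{\left(-112 \right)} - 18090 = \frac{1}{133 - 112} - 18090 = \frac{1}{21} - 18090 = - \frac{379889}{21}$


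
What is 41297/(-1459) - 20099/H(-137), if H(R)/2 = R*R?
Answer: -1579531227/54767942 ≈ -28.840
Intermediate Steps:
H(R) = 2*R² (H(R) = 2*(R*R) = 2*R²)
41297/(-1459) - 20099/H(-137) = 41297/(-1459) - 20099/(2*(-137)²) = 41297*(-1/1459) - 20099/(2*18769) = -41297/1459 - 20099/37538 = -1579531227/54767942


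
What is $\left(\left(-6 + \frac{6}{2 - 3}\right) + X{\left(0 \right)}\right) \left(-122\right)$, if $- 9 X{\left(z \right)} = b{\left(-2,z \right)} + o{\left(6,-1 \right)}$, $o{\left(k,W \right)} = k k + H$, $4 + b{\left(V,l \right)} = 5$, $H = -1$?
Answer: $1952$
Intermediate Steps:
$b{\left(V,l \right)} = 1$ ($b{\left(V,l \right)} = -4 + 5 = 1$)
$o{\left(k,W \right)} = -1 + k^{2}$ ($o{\left(k,W \right)} = k k - 1 = k^{2} - 1 = -1 + k^{2}$)
$X{\left(z \right)} = -4$ ($X{\left(z \right)} = - \frac{1 - \left(1 - 6^{2}\right)}{9} = - \frac{1 + \left(-1 + 36\right)}{9} = - \frac{1 + 35}{9} = \left(- \frac{1}{9}\right) 36 = -4$)
$\left(\left(-6 + \frac{6}{2 - 3}\right) + X{\left(0 \right)}\right) \left(-122\right) = \left(\left(-6 + \frac{6}{2 - 3}\right) - 4\right) \left(-122\right) = \left(\left(-6 + \frac{6}{-1}\right) - 4\right) \left(-122\right) = \left(\left(-6 + 6 \left(-1\right)\right) - 4\right) \left(-122\right) = \left(\left(-6 - 6\right) - 4\right) \left(-122\right) = \left(-12 - 4\right) \left(-122\right) = \left(-16\right) \left(-122\right) = 1952$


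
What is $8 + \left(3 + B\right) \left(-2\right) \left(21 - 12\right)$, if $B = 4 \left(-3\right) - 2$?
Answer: $206$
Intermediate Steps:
$B = -14$ ($B = -12 - 2 = -14$)
$8 + \left(3 + B\right) \left(-2\right) \left(21 - 12\right) = 8 + \left(3 - 14\right) \left(-2\right) \left(21 - 12\right) = 8 + \left(-11\right) \left(-2\right) \left(21 - 12\right) = 8 + 22 \cdot 9 = 8 + 198 = 206$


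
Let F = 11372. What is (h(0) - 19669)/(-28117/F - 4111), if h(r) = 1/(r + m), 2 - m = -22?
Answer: 1342052365/280670454 ≈ 4.7816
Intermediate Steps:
m = 24 (m = 2 - 1*(-22) = 2 + 22 = 24)
h(r) = 1/(24 + r) (h(r) = 1/(r + 24) = 1/(24 + r))
(h(0) - 19669)/(-28117/F - 4111) = (1/(24 + 0) - 19669)/(-28117/11372 - 4111) = (1/24 - 19669)/(-28117*1/11372 - 4111) = (1/24 - 19669)/(-28117/11372 - 4111) = -472055/(24*(-46778409/11372)) = -472055/24*(-11372/46778409) = 1342052365/280670454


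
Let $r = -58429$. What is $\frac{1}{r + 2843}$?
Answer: $- \frac{1}{55586} \approx -1.799 \cdot 10^{-5}$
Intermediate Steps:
$\frac{1}{r + 2843} = \frac{1}{-58429 + 2843} = \frac{1}{-55586} = - \frac{1}{55586}$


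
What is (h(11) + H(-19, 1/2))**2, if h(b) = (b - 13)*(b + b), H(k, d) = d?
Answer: 7569/4 ≈ 1892.3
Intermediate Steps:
h(b) = 2*b*(-13 + b) (h(b) = (-13 + b)*(2*b) = 2*b*(-13 + b))
(h(11) + H(-19, 1/2))**2 = (2*11*(-13 + 11) + 1/2)**2 = (2*11*(-2) + 1/2)**2 = (-44 + 1/2)**2 = (-87/2)**2 = 7569/4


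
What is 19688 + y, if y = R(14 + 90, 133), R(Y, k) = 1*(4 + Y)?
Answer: 19796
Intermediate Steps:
R(Y, k) = 4 + Y
y = 108 (y = 4 + (14 + 90) = 4 + 104 = 108)
19688 + y = 19688 + 108 = 19796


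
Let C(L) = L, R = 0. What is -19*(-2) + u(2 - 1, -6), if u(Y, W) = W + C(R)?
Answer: 32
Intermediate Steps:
u(Y, W) = W (u(Y, W) = W + 0 = W)
-19*(-2) + u(2 - 1, -6) = -19*(-2) - 6 = 38 - 6 = 32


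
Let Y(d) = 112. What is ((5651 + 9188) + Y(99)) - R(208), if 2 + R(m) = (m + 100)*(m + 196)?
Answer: -109479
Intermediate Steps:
R(m) = -2 + (100 + m)*(196 + m) (R(m) = -2 + (m + 100)*(m + 196) = -2 + (100 + m)*(196 + m))
((5651 + 9188) + Y(99)) - R(208) = ((5651 + 9188) + 112) - (19598 + 208² + 296*208) = (14839 + 112) - (19598 + 43264 + 61568) = 14951 - 1*124430 = 14951 - 124430 = -109479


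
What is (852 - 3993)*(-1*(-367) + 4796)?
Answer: -16216983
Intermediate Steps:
(852 - 3993)*(-1*(-367) + 4796) = -3141*(367 + 4796) = -3141*5163 = -16216983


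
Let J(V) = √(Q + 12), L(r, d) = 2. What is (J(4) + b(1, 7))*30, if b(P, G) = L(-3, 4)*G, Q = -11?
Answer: 450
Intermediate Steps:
b(P, G) = 2*G
J(V) = 1 (J(V) = √(-11 + 12) = √1 = 1)
(J(4) + b(1, 7))*30 = (1 + 2*7)*30 = (1 + 14)*30 = 15*30 = 450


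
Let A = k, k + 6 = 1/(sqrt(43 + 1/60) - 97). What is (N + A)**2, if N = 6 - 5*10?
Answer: 789821888367760/315797917681 + 112415080*sqrt(38715)/315797917681 ≈ 2501.1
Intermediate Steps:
k = -6 + 1/(-97 + sqrt(38715)/30) (k = -6 + 1/(sqrt(43 + 1/60) - 97) = -6 + 1/(sqrt(2581/60) - 97) = -6 + 1/(sqrt(38715)/30 - 97) = -6 + 1/(-97 + sqrt(38715)/30) ≈ -6.0111)
A = 2*(-583*sqrt(15) + 3*sqrt(2581))/(-sqrt(2581) + 194*sqrt(15)) ≈ -6.0111
N = -44 (N = 6 - 50 = -44)
(N + A)**2 = (-44 + 2*(-583*sqrt(15) + 3*sqrt(2581))/(-sqrt(2581) + 194*sqrt(15)))**2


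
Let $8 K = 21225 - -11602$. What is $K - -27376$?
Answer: $\frac{251835}{8} \approx 31479.0$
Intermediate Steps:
$K = \frac{32827}{8}$ ($K = \frac{21225 - -11602}{8} = \frac{21225 + 11602}{8} = \frac{1}{8} \cdot 32827 = \frac{32827}{8} \approx 4103.4$)
$K - -27376 = \frac{32827}{8} - -27376 = \frac{32827}{8} + 27376 = \frac{251835}{8}$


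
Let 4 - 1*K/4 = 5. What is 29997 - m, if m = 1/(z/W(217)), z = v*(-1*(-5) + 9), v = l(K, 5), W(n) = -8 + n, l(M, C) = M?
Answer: 1680041/56 ≈ 30001.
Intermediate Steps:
K = -4 (K = 16 - 4*5 = 16 - 20 = -4)
v = -4
z = -56 (z = -4*(-1*(-5) + 9) = -4*(5 + 9) = -4*14 = -56)
m = -209/56 (m = 1/(-56/(-8 + 217)) = 1/(-56/209) = -209/56 ≈ -3.7321)
29997 - m = 29997 - 1*(-209/56) = 29997 + 209/56 = 1680041/56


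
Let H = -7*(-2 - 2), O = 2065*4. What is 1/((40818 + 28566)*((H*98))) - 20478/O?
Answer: -2360048539/951948480 ≈ -2.4792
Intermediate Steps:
O = 8260
H = 28 (H = -7*(-4) = 28)
1/((40818 + 28566)*((H*98))) - 20478/O = 1/((40818 + 28566)*((28*98))) - 20478/8260 = 1/(69384*2744) - 20478*1/8260 = (1/69384)*(1/2744) - 10239/4130 = 1/190389696 - 10239/4130 = -2360048539/951948480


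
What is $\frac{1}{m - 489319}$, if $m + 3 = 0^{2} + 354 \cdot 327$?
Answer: $- \frac{1}{373564} \approx -2.6769 \cdot 10^{-6}$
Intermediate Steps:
$m = 115755$ ($m = -3 + \left(0^{2} + 354 \cdot 327\right) = -3 + \left(0 + 115758\right) = -3 + 115758 = 115755$)
$\frac{1}{m - 489319} = \frac{1}{115755 - 489319} = \frac{1}{-373564} = - \frac{1}{373564}$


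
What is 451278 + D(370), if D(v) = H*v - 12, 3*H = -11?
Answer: 1349728/3 ≈ 4.4991e+5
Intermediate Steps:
H = -11/3 (H = (1/3)*(-11) = -11/3 ≈ -3.6667)
D(v) = -12 - 11*v/3 (D(v) = -11*v/3 - 12 = -12 - 11*v/3)
451278 + D(370) = 451278 + (-12 - 11/3*370) = 451278 + (-12 - 4070/3) = 451278 - 4106/3 = 1349728/3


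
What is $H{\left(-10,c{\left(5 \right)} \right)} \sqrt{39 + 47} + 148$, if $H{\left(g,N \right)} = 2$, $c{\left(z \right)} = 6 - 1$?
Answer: $148 + 2 \sqrt{86} \approx 166.55$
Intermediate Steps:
$c{\left(z \right)} = 5$
$H{\left(-10,c{\left(5 \right)} \right)} \sqrt{39 + 47} + 148 = 2 \sqrt{39 + 47} + 148 = 2 \sqrt{86} + 148 = 148 + 2 \sqrt{86}$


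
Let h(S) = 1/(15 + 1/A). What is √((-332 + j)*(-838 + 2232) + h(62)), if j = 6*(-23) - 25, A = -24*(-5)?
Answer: I*√2238181781910/1801 ≈ 830.68*I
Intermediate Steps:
A = 120
j = -163 (j = -138 - 25 = -163)
h(S) = 120/1801 (h(S) = 1/(15 + 1/120) = 1/(1801/120) = 120/1801)
√((-332 + j)*(-838 + 2232) + h(62)) = √((-332 - 163)*(-838 + 2232) + 120/1801) = √(-495*1394 + 120/1801) = √(-690030 + 120/1801) = √(-1242743910/1801) = I*√2238181781910/1801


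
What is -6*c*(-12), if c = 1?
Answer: 72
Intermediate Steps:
-6*c*(-12) = -6*1*(-12) = -6*(-12) = 72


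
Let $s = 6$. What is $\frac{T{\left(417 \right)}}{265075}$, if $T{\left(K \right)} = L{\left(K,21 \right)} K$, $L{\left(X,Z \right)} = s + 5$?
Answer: $\frac{4587}{265075} \approx 0.017305$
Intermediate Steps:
$L{\left(X,Z \right)} = 11$ ($L{\left(X,Z \right)} = 6 + 5 = 11$)
$T{\left(K \right)} = 11 K$
$\frac{T{\left(417 \right)}}{265075} = \frac{11 \cdot 417}{265075} = 4587 \cdot \frac{1}{265075} = \frac{4587}{265075}$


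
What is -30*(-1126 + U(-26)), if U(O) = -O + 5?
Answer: 32850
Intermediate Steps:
U(O) = 5 - O
-30*(-1126 + U(-26)) = -30*(-1126 + (5 - 1*(-26))) = -30*(-1126 + (5 + 26)) = -30*(-1126 + 31) = -30*(-1095) = 32850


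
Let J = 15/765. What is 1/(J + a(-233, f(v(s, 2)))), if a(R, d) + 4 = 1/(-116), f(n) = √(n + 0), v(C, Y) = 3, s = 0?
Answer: -5916/23599 ≈ -0.25069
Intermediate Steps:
J = 1/51 (J = 15*(1/765) = 1/51 ≈ 0.019608)
f(n) = √n
a(R, d) = -465/116 (a(R, d) = -4 + 1/(-116) = -4 - 1/116 = -465/116)
1/(J + a(-233, f(v(s, 2)))) = 1/(1/51 - 465/116) = 1/(-23599/5916) = -5916/23599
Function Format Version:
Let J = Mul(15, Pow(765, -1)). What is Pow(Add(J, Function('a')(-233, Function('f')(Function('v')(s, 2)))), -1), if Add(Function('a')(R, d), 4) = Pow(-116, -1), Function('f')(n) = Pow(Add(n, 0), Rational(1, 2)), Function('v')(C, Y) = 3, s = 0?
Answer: Rational(-5916, 23599) ≈ -0.25069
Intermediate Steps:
J = Rational(1, 51) (J = Mul(15, Rational(1, 765)) = Rational(1, 51) ≈ 0.019608)
Function('f')(n) = Pow(n, Rational(1, 2))
Function('a')(R, d) = Rational(-465, 116) (Function('a')(R, d) = Add(-4, Pow(-116, -1)) = Add(-4, Rational(-1, 116)) = Rational(-465, 116))
Pow(Add(J, Function('a')(-233, Function('f')(Function('v')(s, 2)))), -1) = Pow(Add(Rational(1, 51), Rational(-465, 116)), -1) = Pow(Rational(-23599, 5916), -1) = Rational(-5916, 23599)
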